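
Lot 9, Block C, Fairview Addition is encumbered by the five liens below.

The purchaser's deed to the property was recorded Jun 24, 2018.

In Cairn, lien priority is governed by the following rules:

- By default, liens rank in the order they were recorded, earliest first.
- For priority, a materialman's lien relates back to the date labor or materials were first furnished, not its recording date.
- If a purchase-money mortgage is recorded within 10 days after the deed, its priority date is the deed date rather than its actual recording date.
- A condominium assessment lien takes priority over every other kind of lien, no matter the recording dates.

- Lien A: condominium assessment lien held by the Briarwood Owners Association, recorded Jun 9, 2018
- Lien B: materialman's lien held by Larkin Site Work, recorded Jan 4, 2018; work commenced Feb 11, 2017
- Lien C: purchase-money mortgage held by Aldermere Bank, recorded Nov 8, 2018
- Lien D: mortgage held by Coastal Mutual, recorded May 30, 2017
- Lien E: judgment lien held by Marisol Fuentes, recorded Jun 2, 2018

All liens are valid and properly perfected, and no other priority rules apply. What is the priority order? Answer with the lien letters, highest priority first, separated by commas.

Adjusting effective dates: B's effective date is Feb 11, 2017, when work began; C was recorded 137 days after the deed, outside the 10-day window, so it keeps its recording date.
A is a condominium assessment lien and takes priority over every other lien.
The other liens, earliest effective date first: B (Feb 11, 2017), D (May 30, 2017), E (Jun 2, 2018), C (Nov 8, 2018).

A, B, D, E, C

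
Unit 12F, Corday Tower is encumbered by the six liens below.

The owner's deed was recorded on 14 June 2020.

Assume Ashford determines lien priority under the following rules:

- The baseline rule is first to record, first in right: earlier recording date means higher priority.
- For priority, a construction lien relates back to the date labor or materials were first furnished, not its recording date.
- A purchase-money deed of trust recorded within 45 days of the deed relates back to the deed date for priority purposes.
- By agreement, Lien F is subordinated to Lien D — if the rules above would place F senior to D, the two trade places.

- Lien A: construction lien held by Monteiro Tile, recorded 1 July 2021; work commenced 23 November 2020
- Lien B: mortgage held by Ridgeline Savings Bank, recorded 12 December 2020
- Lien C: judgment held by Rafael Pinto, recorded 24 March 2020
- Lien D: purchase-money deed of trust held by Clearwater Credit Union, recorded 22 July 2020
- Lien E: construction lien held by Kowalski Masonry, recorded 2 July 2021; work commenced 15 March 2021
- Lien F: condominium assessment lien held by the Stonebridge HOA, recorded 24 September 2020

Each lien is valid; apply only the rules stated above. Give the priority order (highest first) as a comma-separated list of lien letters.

C, D, F, A, B, E

Effective dates: A is treated as recorded 23 November 2020, the work-commencement date; D relates back to the deed date 14 June 2020; E is treated as recorded 15 March 2021, the work-commencement date.
By effective date: C (24 March 2020), D (14 June 2020), F (24 September 2020), A (23 November 2020), B (12 December 2020), E (15 March 2021).
Since F is not senior to D, the subordination leaves the order unchanged.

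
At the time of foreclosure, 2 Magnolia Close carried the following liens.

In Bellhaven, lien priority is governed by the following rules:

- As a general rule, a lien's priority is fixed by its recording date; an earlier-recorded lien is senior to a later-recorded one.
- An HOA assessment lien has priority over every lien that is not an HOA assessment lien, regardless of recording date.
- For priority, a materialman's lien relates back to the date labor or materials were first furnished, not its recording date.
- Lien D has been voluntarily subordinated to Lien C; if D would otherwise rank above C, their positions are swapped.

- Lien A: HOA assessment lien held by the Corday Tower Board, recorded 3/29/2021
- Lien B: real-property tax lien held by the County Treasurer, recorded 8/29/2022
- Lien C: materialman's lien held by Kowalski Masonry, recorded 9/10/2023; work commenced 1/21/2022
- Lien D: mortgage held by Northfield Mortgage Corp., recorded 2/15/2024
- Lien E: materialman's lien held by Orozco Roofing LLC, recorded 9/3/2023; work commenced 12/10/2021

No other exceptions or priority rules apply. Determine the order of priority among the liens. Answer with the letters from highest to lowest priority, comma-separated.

First, effective dates: C is treated as recorded 1/21/2022, the work-commencement date; E relates back to 12/10/2021 (work commenced).
A, as an HOA assessment lien, has superpriority and ranks first.
Among the remaining liens, by effective date: E (12/10/2021), C (1/21/2022), B (8/29/2022), D (2/15/2024).
D is already junior to C, so the subordination agreement changes nothing.

A, E, C, B, D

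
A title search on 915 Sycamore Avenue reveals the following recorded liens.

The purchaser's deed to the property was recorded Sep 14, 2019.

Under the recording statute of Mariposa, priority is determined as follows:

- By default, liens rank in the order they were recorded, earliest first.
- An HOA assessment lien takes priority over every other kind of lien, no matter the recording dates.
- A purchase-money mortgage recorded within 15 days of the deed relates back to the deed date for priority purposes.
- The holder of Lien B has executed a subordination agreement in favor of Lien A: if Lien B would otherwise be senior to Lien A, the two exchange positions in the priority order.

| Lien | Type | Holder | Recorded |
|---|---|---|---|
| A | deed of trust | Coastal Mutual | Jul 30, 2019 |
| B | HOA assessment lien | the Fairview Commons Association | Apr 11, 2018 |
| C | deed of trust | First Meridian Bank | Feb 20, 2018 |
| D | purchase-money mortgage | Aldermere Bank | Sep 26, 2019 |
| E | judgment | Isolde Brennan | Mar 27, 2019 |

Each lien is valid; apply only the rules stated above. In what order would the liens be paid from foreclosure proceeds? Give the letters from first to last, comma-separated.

A, C, E, B, D

First, effective dates: D relates back to the deed date Sep 14, 2019.
B is an HOA assessment lien, so it outranks all other liens regardless of date.
The other liens, earliest effective date first: C (Feb 20, 2018), E (Mar 27, 2019), A (Jul 30, 2019), D (Sep 14, 2019).
The subordination applies — B was senior to A — so B and A swap.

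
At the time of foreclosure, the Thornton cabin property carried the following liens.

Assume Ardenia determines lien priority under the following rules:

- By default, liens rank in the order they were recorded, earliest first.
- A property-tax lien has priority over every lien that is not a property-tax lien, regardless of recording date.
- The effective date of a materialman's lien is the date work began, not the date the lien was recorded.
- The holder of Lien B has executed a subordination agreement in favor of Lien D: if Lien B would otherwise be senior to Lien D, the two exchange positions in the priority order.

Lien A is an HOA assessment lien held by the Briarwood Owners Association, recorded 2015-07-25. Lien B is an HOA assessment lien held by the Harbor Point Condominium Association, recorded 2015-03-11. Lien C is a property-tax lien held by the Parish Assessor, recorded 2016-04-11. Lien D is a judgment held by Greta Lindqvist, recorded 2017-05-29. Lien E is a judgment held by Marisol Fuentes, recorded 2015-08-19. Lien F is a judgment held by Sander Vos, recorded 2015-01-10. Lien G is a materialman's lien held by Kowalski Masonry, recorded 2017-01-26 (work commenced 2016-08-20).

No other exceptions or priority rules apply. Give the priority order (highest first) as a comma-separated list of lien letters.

C, F, D, A, E, G, B

Adjusting effective dates: G relates back to 2016-08-20 (work commenced).
C, as a property-tax lien, has superpriority and ranks first.
The other liens, earliest effective date first: F (2015-01-10), B (2015-03-11), A (2015-07-25), E (2015-08-19), G (2016-08-20), D (2017-05-29).
B would otherwise be senior to D, so under the subordination agreement B and D exchange positions.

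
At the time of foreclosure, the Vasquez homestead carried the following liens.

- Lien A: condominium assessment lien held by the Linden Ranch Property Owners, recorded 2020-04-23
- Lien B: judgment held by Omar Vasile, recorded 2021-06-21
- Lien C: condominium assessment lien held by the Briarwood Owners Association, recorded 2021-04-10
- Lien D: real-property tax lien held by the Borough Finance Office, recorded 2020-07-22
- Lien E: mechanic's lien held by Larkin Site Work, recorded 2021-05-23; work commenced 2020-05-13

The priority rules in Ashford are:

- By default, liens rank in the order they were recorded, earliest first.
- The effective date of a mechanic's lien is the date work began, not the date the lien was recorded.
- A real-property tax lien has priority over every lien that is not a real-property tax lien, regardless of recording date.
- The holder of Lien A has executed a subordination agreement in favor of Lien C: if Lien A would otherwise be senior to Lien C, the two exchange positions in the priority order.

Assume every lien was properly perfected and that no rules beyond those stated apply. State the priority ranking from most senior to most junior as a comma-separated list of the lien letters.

D, C, E, A, B

Adjusting effective dates: E relates back to 2020-05-13 (work commenced).
D, as a real-property tax lien, has superpriority and ranks first.
The other liens, earliest effective date first: A (2020-04-23), E (2020-05-13), C (2021-04-10), B (2021-06-21).
Because A would otherwise rank above C, the subordination swaps them.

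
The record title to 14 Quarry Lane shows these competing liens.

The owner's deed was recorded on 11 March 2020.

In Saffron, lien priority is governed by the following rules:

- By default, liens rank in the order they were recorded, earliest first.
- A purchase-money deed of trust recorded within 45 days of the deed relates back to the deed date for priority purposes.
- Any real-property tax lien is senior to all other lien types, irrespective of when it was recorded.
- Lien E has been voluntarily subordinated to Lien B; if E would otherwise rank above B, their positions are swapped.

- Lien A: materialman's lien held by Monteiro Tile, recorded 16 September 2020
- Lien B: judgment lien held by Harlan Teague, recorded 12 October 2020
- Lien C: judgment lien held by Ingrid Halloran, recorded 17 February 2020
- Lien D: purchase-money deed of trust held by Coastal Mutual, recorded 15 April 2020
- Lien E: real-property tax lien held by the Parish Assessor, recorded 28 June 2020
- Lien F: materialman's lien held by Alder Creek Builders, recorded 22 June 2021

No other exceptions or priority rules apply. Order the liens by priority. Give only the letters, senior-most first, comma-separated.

B, C, D, A, E, F

Effective dates after the stated exceptions: D relates back to the deed date 11 March 2020.
E is a real-property tax lien, so it outranks all other liens regardless of date.
Remaining liens by effective date: C (17 February 2020), D (11 March 2020), A (16 September 2020), B (12 October 2020), F (22 June 2021).
E is senior to B before the subordination, so the two trade places.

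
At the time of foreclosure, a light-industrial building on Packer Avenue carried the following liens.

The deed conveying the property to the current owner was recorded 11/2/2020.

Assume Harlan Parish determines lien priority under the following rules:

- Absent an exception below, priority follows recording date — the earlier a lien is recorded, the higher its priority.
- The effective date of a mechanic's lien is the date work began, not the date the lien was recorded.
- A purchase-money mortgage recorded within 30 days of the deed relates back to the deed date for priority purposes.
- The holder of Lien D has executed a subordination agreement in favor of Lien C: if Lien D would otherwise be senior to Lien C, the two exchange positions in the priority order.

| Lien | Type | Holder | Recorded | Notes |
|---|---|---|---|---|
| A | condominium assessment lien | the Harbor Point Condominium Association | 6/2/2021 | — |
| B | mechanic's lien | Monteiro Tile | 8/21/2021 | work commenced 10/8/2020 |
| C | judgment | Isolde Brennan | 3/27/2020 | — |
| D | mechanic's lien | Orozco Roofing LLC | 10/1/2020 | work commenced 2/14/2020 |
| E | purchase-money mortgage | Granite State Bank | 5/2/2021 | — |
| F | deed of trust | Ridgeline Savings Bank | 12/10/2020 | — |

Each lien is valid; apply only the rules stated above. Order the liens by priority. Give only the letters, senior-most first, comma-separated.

Effective dates after the stated exceptions: B relates back to 10/8/2020 (work commenced); D's effective date is 2/14/2020, when work began; E was recorded 181 days after the deed — beyond 30 days — so no relation-back applies.
By effective date: D (2/14/2020), C (3/27/2020), B (10/8/2020), F (12/10/2020), E (5/2/2021), A (6/2/2021).
D would otherwise be senior to C, so under the subordination agreement D and C exchange positions.

C, D, B, F, E, A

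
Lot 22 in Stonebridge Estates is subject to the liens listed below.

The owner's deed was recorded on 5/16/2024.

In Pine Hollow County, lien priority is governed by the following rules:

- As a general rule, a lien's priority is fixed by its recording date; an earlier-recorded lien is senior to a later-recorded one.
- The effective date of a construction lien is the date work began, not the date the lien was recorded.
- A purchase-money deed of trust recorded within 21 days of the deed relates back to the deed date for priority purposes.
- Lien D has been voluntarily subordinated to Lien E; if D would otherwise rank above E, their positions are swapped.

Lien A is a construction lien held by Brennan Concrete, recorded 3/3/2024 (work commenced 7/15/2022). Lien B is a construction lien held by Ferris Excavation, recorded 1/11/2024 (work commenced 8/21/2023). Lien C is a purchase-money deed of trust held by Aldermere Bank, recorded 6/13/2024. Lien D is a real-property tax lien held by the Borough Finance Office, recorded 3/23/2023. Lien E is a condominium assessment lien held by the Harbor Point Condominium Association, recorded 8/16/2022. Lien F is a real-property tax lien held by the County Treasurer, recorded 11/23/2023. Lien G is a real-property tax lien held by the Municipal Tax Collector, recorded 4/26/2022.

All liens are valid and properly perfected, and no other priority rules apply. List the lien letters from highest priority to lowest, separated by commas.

G, A, E, D, B, F, C

Effective dates: A is treated as recorded 7/15/2022, the work-commencement date; B is treated as recorded 8/21/2023, the work-commencement date; C was recorded 28 days after the deed — beyond 21 days — so no relation-back applies.
By effective date: G (4/26/2022), A (7/15/2022), E (8/16/2022), D (3/23/2023), B (8/21/2023), F (11/23/2023), C (6/13/2024).
Since D is not senior to E, the subordination leaves the order unchanged.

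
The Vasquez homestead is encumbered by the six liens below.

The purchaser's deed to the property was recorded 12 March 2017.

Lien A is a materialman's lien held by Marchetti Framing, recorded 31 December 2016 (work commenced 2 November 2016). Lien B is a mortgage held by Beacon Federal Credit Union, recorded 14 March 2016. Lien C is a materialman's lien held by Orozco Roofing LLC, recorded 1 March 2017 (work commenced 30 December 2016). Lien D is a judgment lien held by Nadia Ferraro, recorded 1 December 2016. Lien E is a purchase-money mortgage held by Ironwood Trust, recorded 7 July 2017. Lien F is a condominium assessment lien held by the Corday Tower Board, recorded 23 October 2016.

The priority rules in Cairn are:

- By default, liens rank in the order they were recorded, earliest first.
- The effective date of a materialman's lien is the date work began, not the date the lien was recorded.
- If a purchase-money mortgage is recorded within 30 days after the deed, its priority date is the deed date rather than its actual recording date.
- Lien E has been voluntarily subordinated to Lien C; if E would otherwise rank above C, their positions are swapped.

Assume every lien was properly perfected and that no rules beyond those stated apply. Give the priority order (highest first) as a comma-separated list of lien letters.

Effective dates after the stated exceptions: A relates back to 2 November 2016 (work commenced); C's effective date is 30 December 2016, when work began; E was recorded 117 days after the deed, outside the 30-day window, so it keeps its recording date.
By effective date, earliest first: B (14 March 2016), F (23 October 2016), A (2 November 2016), D (1 December 2016), C (30 December 2016), E (7 July 2017).
E is already junior to C, so the subordination agreement changes nothing.

B, F, A, D, C, E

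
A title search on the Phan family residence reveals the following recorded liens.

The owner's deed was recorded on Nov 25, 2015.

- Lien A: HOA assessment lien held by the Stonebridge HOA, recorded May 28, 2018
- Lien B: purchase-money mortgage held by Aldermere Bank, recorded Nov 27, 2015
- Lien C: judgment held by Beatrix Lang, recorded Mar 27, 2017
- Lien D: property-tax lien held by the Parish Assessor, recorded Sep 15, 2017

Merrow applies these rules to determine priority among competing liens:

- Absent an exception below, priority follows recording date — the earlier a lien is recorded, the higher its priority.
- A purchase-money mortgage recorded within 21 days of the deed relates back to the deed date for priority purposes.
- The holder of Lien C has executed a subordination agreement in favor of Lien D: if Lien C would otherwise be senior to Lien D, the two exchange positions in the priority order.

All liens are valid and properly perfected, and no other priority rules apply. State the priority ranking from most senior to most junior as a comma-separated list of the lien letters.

Effective dates: B's effective date is the deed date, Nov 25, 2015.
Ordering by effective date: B (Nov 25, 2015), C (Mar 27, 2017), D (Sep 15, 2017), A (May 28, 2018).
C would otherwise be senior to D, so under the subordination agreement C and D exchange positions.

B, D, C, A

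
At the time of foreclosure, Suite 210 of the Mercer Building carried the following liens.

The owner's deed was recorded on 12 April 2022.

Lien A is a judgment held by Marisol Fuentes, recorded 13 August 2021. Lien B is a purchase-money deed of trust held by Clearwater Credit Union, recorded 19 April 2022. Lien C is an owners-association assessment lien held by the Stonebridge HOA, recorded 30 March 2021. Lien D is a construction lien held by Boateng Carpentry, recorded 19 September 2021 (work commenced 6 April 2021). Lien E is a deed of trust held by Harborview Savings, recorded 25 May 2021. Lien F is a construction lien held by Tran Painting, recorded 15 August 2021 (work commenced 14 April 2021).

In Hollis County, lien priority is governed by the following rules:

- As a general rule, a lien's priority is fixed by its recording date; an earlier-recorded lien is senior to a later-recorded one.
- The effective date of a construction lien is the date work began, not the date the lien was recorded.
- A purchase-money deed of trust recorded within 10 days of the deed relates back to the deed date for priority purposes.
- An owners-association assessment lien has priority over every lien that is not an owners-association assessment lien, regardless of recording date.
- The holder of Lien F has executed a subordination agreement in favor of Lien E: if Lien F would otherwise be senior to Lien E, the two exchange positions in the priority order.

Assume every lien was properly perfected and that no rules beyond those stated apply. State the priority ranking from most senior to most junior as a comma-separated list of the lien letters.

Effective dates after the stated exceptions: B relates back to the deed date 12 April 2022; D is treated as recorded 6 April 2021, the work-commencement date; F's effective date is 14 April 2021, when work began.
C, as an owners-association assessment lien, has superpriority and ranks first.
Ordering the rest by effective date: D (6 April 2021), F (14 April 2021), E (25 May 2021), A (13 August 2021), B (12 April 2022).
F would otherwise be senior to E, so under the subordination agreement F and E exchange positions.

C, D, E, F, A, B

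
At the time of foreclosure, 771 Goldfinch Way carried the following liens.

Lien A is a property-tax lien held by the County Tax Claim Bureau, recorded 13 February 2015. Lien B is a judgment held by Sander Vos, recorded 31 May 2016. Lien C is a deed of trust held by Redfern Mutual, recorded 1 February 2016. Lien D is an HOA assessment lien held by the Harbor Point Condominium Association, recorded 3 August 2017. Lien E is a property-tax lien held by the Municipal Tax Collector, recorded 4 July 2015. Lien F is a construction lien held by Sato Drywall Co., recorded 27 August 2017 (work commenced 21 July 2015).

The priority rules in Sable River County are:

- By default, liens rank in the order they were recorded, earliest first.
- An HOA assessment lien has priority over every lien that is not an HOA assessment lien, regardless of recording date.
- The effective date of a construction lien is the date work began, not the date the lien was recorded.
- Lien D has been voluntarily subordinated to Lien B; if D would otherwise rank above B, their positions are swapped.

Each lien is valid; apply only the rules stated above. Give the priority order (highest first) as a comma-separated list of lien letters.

B, A, E, F, C, D

Effective dates: F is treated as recorded 21 July 2015, the work-commencement date.
D is an HOA assessment lien and takes priority over every other lien.
Among the remaining liens, by effective date: A (13 February 2015), E (4 July 2015), F (21 July 2015), C (1 February 2016), B (31 May 2016).
D would otherwise be senior to B, so under the subordination agreement D and B exchange positions.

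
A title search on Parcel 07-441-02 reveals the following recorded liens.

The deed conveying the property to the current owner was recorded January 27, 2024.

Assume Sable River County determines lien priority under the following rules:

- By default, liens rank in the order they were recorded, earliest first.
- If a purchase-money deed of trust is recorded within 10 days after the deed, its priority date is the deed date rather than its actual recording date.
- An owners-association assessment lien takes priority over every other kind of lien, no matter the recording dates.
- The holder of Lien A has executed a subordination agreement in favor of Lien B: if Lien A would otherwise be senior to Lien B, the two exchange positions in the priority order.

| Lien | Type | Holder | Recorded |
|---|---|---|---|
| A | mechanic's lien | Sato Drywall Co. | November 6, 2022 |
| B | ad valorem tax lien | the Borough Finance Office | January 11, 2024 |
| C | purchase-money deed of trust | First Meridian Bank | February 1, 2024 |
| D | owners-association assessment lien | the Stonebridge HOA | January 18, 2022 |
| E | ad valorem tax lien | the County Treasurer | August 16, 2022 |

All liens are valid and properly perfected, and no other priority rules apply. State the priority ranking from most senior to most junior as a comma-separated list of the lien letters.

Effective dates: C's effective date is the deed date, January 27, 2024.
D, as an owners-association assessment lien, has superpriority and ranks first.
Remaining liens by effective date: E (August 16, 2022), A (November 6, 2022), B (January 11, 2024), C (January 27, 2024).
A is senior to B before the subordination, so the two trade places.

D, E, B, A, C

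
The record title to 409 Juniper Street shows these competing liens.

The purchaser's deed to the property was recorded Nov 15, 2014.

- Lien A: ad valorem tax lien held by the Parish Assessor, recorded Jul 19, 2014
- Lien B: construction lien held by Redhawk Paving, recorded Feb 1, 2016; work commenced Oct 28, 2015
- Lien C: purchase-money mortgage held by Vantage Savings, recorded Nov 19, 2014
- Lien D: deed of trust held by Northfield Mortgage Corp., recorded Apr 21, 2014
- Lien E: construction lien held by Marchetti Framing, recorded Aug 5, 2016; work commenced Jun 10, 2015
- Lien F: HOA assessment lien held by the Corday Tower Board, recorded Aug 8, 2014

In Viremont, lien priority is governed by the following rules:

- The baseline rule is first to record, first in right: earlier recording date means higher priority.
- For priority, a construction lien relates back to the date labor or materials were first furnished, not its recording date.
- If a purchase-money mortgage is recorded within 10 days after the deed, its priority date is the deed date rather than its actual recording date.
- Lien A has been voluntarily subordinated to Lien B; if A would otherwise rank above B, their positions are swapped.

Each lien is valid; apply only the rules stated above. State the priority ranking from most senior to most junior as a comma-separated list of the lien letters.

D, B, F, C, E, A

Effective dates after the stated exceptions: B is treated as recorded Oct 28, 2015, the work-commencement date; C was recorded within the 10-day window, so its effective date is the deed date Nov 15, 2014; E is treated as recorded Jun 10, 2015, the work-commencement date.
Ordering by effective date: D (Apr 21, 2014), A (Jul 19, 2014), F (Aug 8, 2014), C (Nov 15, 2014), E (Jun 10, 2015), B (Oct 28, 2015).
A would otherwise be senior to B, so under the subordination agreement A and B exchange positions.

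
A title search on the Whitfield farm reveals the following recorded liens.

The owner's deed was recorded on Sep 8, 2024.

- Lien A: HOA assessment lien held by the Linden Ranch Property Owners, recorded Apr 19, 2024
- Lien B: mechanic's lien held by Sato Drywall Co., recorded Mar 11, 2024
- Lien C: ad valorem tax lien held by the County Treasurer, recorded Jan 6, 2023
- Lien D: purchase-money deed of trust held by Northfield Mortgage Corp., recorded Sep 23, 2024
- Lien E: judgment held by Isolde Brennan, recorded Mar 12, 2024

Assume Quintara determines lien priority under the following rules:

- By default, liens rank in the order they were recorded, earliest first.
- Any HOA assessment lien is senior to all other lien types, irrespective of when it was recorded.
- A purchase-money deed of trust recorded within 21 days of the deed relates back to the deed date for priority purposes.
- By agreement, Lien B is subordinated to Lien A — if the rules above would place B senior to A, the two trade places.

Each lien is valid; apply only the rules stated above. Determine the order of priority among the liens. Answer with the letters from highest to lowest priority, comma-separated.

First, effective dates: D's effective date is the deed date, Sep 8, 2024.
A is an HOA assessment lien, so it outranks all other liens regardless of date.
Remaining liens by effective date: C (Jan 6, 2023), B (Mar 11, 2024), E (Mar 12, 2024), D (Sep 8, 2024).
B is already junior to A, so the subordination agreement changes nothing.

A, C, B, E, D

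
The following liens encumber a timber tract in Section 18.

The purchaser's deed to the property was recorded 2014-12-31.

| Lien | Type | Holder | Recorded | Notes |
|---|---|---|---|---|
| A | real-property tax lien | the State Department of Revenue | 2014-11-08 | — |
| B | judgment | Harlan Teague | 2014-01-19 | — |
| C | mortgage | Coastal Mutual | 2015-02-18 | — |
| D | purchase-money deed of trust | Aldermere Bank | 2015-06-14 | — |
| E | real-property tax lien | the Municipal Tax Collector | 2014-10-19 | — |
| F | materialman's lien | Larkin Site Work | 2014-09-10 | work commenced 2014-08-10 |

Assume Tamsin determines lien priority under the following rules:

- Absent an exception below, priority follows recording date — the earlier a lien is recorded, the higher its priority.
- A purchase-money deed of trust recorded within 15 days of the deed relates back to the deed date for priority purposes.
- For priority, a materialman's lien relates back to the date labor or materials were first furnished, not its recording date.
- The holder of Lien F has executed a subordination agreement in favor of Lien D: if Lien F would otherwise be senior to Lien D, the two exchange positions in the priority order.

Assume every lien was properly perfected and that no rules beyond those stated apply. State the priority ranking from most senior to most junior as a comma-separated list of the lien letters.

B, D, E, A, C, F

First, effective dates: D missed the 15-day window (165 days after the deed), so its recording date stands; F's effective date is 2014-08-10, when work began.
Sorted by effective date: B (2014-01-19), F (2014-08-10), E (2014-10-19), A (2014-11-08), C (2015-02-18), D (2015-06-14).
F would otherwise be senior to D, so under the subordination agreement F and D exchange positions.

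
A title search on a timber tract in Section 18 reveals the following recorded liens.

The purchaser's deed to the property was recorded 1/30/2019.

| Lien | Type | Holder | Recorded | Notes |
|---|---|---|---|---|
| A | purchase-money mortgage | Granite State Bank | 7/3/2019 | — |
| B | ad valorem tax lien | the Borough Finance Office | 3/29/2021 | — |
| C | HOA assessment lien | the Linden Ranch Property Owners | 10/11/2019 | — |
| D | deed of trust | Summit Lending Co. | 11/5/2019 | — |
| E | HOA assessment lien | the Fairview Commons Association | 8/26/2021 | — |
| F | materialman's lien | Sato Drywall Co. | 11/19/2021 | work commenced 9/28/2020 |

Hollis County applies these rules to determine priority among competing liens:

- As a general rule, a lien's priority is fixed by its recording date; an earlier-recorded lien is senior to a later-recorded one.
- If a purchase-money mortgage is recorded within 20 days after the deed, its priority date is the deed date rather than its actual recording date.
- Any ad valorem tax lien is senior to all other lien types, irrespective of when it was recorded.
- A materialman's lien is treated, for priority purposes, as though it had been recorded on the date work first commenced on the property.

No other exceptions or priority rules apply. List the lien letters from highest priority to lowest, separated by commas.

First, effective dates: A was recorded 154 days after the deed, outside the 20-day window, so it keeps its recording date; F is treated as recorded 9/28/2020, the work-commencement date.
As an ad valorem tax lien, B is senior to every other lien.
Ordering the rest by effective date: A (7/3/2019), C (10/11/2019), D (11/5/2019), F (9/28/2020), E (8/26/2021).

B, A, C, D, F, E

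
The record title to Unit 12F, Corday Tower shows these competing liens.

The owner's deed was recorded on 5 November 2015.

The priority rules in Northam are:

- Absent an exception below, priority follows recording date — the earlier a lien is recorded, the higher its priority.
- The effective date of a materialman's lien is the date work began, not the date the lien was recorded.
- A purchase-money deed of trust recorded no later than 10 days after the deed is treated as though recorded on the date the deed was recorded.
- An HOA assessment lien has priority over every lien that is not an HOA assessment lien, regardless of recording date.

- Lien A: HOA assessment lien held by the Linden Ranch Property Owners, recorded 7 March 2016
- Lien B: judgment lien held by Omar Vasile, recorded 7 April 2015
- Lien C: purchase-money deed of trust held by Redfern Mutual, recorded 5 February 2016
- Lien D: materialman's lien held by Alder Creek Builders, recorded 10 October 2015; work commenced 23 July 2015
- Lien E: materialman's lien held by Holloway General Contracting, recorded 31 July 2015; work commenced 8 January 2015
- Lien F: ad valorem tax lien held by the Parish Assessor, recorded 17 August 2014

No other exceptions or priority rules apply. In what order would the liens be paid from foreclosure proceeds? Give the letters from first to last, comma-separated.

A, F, E, B, D, C

Effective dates: C was recorded 92 days after the deed — beyond 10 days — so no relation-back applies; D's effective date is 23 July 2015, when work began; E's effective date is 8 January 2015, when work began.
As an HOA assessment lien, A is senior to every other lien.
Ordering the rest by effective date: F (17 August 2014), E (8 January 2015), B (7 April 2015), D (23 July 2015), C (5 February 2016).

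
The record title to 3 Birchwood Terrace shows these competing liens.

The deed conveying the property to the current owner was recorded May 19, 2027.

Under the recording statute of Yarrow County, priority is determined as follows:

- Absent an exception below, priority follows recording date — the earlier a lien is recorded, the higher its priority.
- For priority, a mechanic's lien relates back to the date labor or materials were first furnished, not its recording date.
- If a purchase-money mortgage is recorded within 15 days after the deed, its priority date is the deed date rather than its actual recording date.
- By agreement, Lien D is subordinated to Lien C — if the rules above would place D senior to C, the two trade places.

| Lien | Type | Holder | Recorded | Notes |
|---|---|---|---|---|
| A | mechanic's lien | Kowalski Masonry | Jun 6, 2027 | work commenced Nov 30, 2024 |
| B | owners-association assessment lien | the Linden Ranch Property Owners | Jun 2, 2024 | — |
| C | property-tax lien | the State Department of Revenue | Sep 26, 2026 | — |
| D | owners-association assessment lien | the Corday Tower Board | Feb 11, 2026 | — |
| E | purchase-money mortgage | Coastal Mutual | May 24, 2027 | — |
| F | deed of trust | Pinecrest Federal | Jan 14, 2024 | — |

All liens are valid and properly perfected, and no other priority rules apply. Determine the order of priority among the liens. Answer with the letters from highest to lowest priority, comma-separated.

F, B, A, C, D, E

First, effective dates: A is treated as recorded Nov 30, 2024, the work-commencement date; E was recorded within the 15-day window, so its effective date is the deed date May 19, 2027.
By effective date, earliest first: F (Jan 14, 2024), B (Jun 2, 2024), A (Nov 30, 2024), D (Feb 11, 2026), C (Sep 26, 2026), E (May 19, 2027).
Because D would otherwise rank above C, the subordination swaps them.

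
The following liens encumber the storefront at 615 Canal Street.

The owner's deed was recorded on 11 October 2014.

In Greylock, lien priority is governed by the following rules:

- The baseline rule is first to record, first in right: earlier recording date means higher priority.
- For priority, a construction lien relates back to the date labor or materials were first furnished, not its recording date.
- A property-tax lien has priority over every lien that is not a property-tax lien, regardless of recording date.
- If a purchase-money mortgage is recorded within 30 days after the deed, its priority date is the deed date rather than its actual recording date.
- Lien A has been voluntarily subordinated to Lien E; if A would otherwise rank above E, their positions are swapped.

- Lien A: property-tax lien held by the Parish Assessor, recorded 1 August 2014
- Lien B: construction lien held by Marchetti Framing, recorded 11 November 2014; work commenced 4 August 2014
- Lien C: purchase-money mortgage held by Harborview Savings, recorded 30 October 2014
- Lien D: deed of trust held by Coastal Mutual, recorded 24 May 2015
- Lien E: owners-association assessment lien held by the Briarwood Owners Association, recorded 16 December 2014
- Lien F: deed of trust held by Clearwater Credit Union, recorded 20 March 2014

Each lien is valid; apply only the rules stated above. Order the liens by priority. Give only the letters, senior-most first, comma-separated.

E, F, B, C, A, D

Adjusting effective dates: B relates back to 4 August 2014 (work commenced); C relates back to the deed date 11 October 2014.
A, as a property-tax lien, has superpriority and ranks first.
Among the remaining liens, by effective date: F (20 March 2014), B (4 August 2014), C (11 October 2014), E (16 December 2014), D (24 May 2015).
A would otherwise be senior to E, so under the subordination agreement A and E exchange positions.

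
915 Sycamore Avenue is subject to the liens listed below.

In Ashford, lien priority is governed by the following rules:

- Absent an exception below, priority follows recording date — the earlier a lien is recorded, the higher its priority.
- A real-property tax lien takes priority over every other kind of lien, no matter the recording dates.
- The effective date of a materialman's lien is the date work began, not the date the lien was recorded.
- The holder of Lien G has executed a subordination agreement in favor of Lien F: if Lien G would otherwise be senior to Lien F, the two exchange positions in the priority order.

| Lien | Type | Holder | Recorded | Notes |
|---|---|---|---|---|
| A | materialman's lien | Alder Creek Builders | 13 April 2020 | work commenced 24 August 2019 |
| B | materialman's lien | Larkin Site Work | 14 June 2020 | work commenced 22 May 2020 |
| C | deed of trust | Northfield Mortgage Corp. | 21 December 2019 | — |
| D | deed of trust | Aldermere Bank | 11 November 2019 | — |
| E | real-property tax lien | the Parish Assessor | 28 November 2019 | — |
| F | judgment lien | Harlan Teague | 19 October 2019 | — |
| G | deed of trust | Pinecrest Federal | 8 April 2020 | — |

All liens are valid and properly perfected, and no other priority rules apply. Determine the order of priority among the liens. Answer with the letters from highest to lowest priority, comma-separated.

E, A, F, D, C, G, B

First, effective dates: A's effective date is 24 August 2019, when work began; B is treated as recorded 22 May 2020, the work-commencement date.
E is a real-property tax lien and takes priority over every other lien.
Ordering the rest by effective date: A (24 August 2019), F (19 October 2019), D (11 November 2019), C (21 December 2019), G (8 April 2020), B (22 May 2020).
Since G is not senior to F, the subordination leaves the order unchanged.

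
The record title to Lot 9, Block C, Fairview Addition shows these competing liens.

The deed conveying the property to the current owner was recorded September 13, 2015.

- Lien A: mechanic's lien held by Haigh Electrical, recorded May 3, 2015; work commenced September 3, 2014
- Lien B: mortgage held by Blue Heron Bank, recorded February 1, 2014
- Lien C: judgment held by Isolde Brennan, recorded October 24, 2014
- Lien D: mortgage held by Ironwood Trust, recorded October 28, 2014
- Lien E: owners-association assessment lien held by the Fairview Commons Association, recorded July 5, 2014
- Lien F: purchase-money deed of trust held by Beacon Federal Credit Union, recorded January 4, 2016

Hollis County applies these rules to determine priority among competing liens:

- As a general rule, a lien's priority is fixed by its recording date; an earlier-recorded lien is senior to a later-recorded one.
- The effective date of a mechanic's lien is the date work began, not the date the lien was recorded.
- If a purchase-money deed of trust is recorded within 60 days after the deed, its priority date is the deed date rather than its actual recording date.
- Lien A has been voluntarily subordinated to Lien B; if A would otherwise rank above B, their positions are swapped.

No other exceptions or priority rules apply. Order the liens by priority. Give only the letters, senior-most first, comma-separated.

Adjusting effective dates: A is treated as recorded September 3, 2014, the work-commencement date; F missed the 60-day window (113 days after the deed), so its recording date stands.
Ordering by effective date: B (February 1, 2014), E (July 5, 2014), A (September 3, 2014), C (October 24, 2014), D (October 28, 2014), F (January 4, 2016).
Since A is not senior to B, the subordination leaves the order unchanged.

B, E, A, C, D, F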